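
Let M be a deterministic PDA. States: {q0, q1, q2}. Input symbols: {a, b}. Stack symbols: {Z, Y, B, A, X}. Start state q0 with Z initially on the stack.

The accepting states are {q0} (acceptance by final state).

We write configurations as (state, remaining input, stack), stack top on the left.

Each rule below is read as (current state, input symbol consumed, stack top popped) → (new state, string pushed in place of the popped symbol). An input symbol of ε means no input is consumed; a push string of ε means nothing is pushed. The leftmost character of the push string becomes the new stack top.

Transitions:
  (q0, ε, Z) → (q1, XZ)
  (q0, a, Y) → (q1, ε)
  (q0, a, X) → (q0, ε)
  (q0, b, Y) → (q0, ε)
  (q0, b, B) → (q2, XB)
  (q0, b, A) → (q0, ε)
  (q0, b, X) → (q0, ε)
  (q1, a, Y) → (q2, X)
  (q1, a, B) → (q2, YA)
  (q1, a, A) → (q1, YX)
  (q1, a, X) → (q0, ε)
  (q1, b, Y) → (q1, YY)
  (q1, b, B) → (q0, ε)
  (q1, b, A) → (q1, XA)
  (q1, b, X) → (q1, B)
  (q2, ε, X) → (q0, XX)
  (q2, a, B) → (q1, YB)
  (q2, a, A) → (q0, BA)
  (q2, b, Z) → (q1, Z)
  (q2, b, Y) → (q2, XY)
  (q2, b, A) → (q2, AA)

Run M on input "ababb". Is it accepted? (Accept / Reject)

(q0, ababb, Z)
  ε-move, top Z: go to q1, push XZ → (q1, ababb, XZ)
  read a, top X: go to q0, push ε → (q0, babb, Z)
  ε-move, top Z: go to q1, push XZ → (q1, babb, XZ)
  read b, top X: go to q1, push B → (q1, abb, BZ)
  read a, top B: go to q2, push YA → (q2, bb, YAZ)
  read b, top Y: go to q2, push XY → (q2, b, XYAZ)
  ε-move, top X: go to q0, push XX → (q0, b, XXYAZ)
  read b, top X: go to q0, push ε → (q0, ε, XYAZ)
All input consumed; state q0 ∈ F.

Accept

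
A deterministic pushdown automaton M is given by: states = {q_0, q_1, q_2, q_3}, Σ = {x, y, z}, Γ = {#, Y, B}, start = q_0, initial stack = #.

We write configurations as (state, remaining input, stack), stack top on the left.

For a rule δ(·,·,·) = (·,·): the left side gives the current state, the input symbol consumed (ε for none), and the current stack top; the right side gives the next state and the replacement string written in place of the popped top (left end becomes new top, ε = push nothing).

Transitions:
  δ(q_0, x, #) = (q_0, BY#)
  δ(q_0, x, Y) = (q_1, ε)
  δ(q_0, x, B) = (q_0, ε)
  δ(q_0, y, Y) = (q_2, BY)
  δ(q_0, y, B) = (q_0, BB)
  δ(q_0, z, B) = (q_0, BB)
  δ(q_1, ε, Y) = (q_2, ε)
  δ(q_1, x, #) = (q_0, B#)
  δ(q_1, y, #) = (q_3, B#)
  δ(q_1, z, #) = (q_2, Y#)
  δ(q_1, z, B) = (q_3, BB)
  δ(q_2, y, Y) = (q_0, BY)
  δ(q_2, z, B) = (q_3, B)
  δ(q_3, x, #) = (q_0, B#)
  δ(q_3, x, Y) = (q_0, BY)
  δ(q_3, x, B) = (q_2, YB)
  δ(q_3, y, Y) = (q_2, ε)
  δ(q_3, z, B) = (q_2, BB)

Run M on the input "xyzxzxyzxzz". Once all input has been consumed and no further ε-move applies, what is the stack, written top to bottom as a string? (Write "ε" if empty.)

BBBBBY#

(q_0, xyzxzxyzxzz, #) ⊢ (q_0, yzxzxyzxzz, BY#) ⊢ (q_0, zxzxyzxzz, BBY#) ⊢ (q_0, xzxyzxzz, BBBY#) ⊢ (q_0, zxyzxzz, BBY#) ⊢ (q_0, xyzxzz, BBBY#) ⊢ (q_0, yzxzz, BBY#) ⊢ (q_0, zxzz, BBBY#) ⊢ (q_0, xzz, BBBBY#) ⊢ (q_0, zz, BBBY#) ⊢ (q_0, z, BBBBY#) ⊢ (q_0, ε, BBBBBY#)
All input consumed in state q_0 with stack BBBBBY#.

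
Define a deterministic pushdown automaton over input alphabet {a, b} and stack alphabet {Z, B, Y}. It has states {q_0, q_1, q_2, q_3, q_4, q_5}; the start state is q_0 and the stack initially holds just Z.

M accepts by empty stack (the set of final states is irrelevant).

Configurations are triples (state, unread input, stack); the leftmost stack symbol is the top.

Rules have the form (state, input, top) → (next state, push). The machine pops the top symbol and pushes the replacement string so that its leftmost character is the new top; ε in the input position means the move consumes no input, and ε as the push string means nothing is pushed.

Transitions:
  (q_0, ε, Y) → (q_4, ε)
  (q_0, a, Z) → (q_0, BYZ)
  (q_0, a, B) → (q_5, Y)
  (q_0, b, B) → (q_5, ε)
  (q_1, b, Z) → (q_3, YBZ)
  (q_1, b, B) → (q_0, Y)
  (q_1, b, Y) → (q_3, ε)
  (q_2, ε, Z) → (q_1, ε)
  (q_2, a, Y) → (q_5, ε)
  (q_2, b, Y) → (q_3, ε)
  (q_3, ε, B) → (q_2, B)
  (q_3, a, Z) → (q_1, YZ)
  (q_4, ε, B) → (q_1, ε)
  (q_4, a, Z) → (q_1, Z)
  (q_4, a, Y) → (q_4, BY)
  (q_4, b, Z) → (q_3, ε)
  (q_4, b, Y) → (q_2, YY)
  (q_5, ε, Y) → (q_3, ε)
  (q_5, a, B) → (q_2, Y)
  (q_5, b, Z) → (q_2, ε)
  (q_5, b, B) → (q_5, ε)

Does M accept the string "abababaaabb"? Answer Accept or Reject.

(q_0, abababaaabb, Z)
  read a, top Z: go to q_0, push BYZ → (q_0, bababaaabb, BYZ)
  read b, top B: go to q_5, push ε → (q_5, ababaaabb, YZ)
  ε-move, top Y: go to q_3, push ε → (q_3, ababaaabb, Z)
  read a, top Z: go to q_1, push YZ → (q_1, babaaabb, YZ)
  read b, top Y: go to q_3, push ε → (q_3, abaaabb, Z)
  read a, top Z: go to q_1, push YZ → (q_1, baaabb, YZ)
  read b, top Y: go to q_3, push ε → (q_3, aaabb, Z)
  read a, top Z: go to q_1, push YZ → (q_1, aabb, YZ)
No transition applies at (q_1, aabb, YZ); input not fully consumed.

Reject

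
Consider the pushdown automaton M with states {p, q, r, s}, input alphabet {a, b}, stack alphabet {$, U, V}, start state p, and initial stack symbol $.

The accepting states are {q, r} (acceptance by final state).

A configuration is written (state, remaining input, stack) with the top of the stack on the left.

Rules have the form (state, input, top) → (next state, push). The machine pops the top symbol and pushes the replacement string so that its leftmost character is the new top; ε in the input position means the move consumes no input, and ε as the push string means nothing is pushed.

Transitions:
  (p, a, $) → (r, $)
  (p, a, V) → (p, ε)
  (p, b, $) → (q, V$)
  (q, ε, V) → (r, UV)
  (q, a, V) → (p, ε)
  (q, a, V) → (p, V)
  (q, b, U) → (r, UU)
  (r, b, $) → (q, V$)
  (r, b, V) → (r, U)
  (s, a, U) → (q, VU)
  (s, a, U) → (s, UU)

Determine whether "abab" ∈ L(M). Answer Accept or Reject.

One accepting computation: (p, abab, $) ⊢ (r, bab, $) ⊢ (q, ab, V$) ⊢ (p, b, $) ⊢ (q, ε, V$)
All input consumed and state q ∈ F.

Accept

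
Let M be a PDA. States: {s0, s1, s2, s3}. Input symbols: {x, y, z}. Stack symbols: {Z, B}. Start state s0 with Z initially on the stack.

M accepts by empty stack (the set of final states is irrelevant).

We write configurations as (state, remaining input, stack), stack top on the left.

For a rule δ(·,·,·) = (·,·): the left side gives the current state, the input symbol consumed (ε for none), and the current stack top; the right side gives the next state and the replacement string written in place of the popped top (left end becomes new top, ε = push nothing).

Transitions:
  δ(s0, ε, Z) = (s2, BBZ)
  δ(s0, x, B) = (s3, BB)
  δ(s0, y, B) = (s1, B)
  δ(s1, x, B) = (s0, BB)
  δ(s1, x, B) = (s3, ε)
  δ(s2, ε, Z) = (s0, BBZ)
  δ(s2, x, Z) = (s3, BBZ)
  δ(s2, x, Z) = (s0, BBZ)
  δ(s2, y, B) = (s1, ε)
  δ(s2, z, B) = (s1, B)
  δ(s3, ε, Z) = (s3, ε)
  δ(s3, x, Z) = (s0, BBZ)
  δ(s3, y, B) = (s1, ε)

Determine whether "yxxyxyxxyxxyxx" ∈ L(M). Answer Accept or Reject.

Reject

No computation consumes all input and empties the stack.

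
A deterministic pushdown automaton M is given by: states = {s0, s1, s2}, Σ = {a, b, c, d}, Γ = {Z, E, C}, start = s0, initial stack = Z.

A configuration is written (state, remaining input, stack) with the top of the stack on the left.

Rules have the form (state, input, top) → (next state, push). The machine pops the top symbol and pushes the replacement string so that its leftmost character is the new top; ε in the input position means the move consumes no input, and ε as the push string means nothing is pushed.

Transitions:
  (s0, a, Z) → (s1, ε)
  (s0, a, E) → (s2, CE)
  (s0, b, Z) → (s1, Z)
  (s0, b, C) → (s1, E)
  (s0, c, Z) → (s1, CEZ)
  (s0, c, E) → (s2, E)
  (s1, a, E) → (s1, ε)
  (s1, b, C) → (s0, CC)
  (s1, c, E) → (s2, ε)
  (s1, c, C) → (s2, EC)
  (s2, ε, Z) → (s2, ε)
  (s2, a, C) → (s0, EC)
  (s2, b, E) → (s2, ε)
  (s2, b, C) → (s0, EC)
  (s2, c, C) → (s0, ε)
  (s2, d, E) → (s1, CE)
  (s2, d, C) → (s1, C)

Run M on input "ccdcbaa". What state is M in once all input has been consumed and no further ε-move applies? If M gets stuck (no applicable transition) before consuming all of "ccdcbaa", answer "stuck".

(s0, ccdcbaa, Z)
  read c, top Z: go to s1, push CEZ → (s1, cdcbaa, CEZ)
  read c, top C: go to s2, push EC → (s2, dcbaa, ECEZ)
  read d, top E: go to s1, push CE → (s1, cbaa, CECEZ)
  read c, top C: go to s2, push EC → (s2, baa, ECECEZ)
  read b, top E: go to s2, push ε → (s2, aa, CECEZ)
  read a, top C: go to s0, push EC → (s0, a, ECECEZ)
  read a, top E: go to s2, push CE → (s2, ε, CECECEZ)
All input consumed; M is in state s2.

s2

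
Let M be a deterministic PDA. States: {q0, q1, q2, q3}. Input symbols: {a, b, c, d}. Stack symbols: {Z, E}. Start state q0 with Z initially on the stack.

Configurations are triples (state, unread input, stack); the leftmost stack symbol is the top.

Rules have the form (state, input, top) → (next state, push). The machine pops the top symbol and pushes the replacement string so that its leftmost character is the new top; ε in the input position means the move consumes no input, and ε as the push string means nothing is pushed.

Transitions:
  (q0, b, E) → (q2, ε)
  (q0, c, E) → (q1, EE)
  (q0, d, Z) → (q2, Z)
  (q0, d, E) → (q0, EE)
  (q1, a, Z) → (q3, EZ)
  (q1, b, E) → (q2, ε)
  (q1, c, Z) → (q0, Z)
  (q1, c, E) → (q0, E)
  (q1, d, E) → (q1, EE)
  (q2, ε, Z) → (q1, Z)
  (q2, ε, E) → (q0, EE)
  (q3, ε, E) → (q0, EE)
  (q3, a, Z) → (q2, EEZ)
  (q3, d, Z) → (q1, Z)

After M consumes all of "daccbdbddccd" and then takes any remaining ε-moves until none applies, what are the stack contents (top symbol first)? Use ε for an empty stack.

(q0, daccbdbddccd, Z)
  read d, top Z: go to q2, push Z → (q2, accbdbddccd, Z)
  ε-move, top Z: go to q1, push Z → (q1, accbdbddccd, Z)
  read a, top Z: go to q3, push EZ → (q3, ccbdbddccd, EZ)
  ε-move, top E: go to q0, push EE → (q0, ccbdbddccd, EEZ)
  read c, top E: go to q1, push EE → (q1, cbdbddccd, EEEZ)
  read c, top E: go to q0, push E → (q0, bdbddccd, EEEZ)
  read b, top E: go to q2, push ε → (q2, dbddccd, EEZ)
  ε-move, top E: go to q0, push EE → (q0, dbddccd, EEEZ)
  read d, top E: go to q0, push EE → (q0, bddccd, EEEEZ)
  read b, top E: go to q2, push ε → (q2, ddccd, EEEZ)
  ε-move, top E: go to q0, push EE → (q0, ddccd, EEEEZ)
  read d, top E: go to q0, push EE → (q0, dccd, EEEEEZ)
  read d, top E: go to q0, push EE → (q0, ccd, EEEEEEZ)
  read c, top E: go to q1, push EE → (q1, cd, EEEEEEEZ)
  read c, top E: go to q0, push E → (q0, d, EEEEEEEZ)
  read d, top E: go to q0, push EE → (q0, ε, EEEEEEEEZ)
All input consumed in state q0 with stack EEEEEEEEZ.

EEEEEEEEZ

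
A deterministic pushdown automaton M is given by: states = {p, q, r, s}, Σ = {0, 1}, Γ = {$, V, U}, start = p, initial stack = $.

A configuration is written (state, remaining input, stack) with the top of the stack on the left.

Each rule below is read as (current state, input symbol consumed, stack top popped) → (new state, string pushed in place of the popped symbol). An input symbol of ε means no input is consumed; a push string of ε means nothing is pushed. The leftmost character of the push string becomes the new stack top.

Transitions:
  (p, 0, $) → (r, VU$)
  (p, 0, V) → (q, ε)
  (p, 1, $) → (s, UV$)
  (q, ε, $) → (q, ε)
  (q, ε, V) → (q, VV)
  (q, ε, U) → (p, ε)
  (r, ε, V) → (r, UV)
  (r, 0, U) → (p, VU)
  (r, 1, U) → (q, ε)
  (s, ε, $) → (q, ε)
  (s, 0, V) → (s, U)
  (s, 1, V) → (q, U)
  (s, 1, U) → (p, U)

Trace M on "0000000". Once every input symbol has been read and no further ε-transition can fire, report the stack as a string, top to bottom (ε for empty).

VU$

(p, 0000000, $)
  read 0, top $: go to r, push VU$ → (r, 000000, VU$)
  ε-move, top V: go to r, push UV → (r, 000000, UVU$)
  read 0, top U: go to p, push VU → (p, 00000, VUVU$)
  read 0, top V: go to q, push ε → (q, 0000, UVU$)
  ε-move, top U: go to p, push ε → (p, 0000, VU$)
  read 0, top V: go to q, push ε → (q, 000, U$)
  ε-move, top U: go to p, push ε → (p, 000, $)
  read 0, top $: go to r, push VU$ → (r, 00, VU$)
  ε-move, top V: go to r, push UV → (r, 00, UVU$)
  read 0, top U: go to p, push VU → (p, 0, VUVU$)
  read 0, top V: go to q, push ε → (q, ε, UVU$)
  ε-move, top U: go to p, push ε → (p, ε, VU$)
All input consumed in state p with stack VU$.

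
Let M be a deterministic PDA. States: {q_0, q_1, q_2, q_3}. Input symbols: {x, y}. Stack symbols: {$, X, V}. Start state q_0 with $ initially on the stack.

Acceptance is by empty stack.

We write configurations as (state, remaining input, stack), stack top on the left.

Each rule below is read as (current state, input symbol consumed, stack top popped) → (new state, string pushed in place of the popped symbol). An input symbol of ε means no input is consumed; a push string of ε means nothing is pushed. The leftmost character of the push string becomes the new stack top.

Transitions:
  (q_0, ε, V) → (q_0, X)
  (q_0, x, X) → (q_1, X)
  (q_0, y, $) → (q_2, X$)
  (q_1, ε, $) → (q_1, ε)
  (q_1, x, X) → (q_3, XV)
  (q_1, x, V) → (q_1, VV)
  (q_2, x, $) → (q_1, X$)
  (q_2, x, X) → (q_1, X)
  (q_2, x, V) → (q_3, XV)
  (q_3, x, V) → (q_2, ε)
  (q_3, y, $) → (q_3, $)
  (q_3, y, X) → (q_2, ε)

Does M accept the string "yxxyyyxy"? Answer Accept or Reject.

Reject

(q_0, yxxyyyxy, $) ⊢ (q_2, xxyyyxy, X$) ⊢ (q_1, xyyyxy, X$) ⊢ (q_3, yyyxy, XV$) ⊢ (q_2, yyxy, V$)
No transition applies at (q_2, yyxy, V$); input not fully consumed.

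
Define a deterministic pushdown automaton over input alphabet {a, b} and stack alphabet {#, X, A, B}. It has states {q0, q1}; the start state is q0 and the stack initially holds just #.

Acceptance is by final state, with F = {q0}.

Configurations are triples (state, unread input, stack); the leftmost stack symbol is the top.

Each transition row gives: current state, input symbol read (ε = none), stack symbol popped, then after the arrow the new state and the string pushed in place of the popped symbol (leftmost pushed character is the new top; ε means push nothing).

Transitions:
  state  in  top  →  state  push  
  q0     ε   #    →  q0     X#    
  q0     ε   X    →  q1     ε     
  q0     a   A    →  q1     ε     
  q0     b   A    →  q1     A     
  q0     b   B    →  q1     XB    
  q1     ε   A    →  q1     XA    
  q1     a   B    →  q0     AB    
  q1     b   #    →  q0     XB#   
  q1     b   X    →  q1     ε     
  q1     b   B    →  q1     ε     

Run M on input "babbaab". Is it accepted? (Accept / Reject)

Reject

(q0, babbaab, #)
  ε-move, top #: go to q0, push X# → (q0, babbaab, X#)
  ε-move, top X: go to q1, push ε → (q1, babbaab, #)
  read b, top #: go to q0, push XB# → (q0, abbaab, XB#)
  ε-move, top X: go to q1, push ε → (q1, abbaab, B#)
  read a, top B: go to q0, push AB → (q0, bbaab, AB#)
  read b, top A: go to q1, push A → (q1, baab, AB#)
  ε-move, top A: go to q1, push XA → (q1, baab, XAB#)
  read b, top X: go to q1, push ε → (q1, aab, AB#)
  ε-move, top A: go to q1, push XA → (q1, aab, XAB#)
No transition applies at (q1, aab, XAB#); input not fully consumed.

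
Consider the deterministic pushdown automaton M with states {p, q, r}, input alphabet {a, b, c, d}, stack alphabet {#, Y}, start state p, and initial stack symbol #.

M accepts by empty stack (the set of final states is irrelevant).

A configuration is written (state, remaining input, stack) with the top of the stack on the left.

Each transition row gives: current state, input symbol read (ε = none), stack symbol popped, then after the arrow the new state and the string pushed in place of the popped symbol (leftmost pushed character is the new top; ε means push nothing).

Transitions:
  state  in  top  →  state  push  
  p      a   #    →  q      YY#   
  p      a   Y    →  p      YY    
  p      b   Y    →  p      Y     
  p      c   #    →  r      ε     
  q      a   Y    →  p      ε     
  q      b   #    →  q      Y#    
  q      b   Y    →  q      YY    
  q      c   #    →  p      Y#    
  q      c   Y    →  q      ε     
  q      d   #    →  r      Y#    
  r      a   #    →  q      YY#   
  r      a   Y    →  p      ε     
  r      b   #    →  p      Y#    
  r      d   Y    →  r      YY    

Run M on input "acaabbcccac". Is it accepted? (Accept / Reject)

(p, acaabbcccac, #)
  read a, top #: go to q, push YY# → (q, caabbcccac, YY#)
  read c, top Y: go to q, push ε → (q, aabbcccac, Y#)
  read a, top Y: go to p, push ε → (p, abbcccac, #)
  read a, top #: go to q, push YY# → (q, bbcccac, YY#)
  read b, top Y: go to q, push YY → (q, bcccac, YYY#)
  read b, top Y: go to q, push YY → (q, cccac, YYYY#)
  read c, top Y: go to q, push ε → (q, ccac, YYY#)
  read c, top Y: go to q, push ε → (q, cac, YY#)
  read c, top Y: go to q, push ε → (q, ac, Y#)
  read a, top Y: go to p, push ε → (p, c, #)
  read c, top #: go to r, push ε → (r, ε, ε)
All input consumed and the stack is empty.

Accept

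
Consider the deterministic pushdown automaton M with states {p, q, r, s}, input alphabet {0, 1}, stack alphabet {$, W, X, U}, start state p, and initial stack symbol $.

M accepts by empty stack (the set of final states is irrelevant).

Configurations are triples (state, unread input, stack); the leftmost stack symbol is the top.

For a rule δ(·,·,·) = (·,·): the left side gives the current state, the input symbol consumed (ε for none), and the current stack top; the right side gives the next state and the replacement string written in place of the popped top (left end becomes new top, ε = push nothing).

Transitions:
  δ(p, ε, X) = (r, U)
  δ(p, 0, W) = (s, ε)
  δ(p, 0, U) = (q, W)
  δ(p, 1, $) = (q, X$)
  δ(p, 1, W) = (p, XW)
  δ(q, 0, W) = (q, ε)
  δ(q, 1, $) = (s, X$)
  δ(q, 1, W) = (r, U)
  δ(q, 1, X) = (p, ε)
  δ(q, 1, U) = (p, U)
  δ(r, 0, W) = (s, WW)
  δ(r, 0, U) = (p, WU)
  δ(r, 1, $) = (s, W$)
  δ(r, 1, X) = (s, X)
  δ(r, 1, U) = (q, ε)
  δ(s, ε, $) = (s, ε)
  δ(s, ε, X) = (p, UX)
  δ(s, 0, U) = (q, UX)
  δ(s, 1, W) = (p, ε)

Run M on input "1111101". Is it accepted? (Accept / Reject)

(p, 1111101, $)
  read 1, top $: go to q, push X$ → (q, 111101, X$)
  read 1, top X: go to p, push ε → (p, 11101, $)
  read 1, top $: go to q, push X$ → (q, 1101, X$)
  read 1, top X: go to p, push ε → (p, 101, $)
  read 1, top $: go to q, push X$ → (q, 01, X$)
No transition applies at (q, 01, X$); input not fully consumed.

Reject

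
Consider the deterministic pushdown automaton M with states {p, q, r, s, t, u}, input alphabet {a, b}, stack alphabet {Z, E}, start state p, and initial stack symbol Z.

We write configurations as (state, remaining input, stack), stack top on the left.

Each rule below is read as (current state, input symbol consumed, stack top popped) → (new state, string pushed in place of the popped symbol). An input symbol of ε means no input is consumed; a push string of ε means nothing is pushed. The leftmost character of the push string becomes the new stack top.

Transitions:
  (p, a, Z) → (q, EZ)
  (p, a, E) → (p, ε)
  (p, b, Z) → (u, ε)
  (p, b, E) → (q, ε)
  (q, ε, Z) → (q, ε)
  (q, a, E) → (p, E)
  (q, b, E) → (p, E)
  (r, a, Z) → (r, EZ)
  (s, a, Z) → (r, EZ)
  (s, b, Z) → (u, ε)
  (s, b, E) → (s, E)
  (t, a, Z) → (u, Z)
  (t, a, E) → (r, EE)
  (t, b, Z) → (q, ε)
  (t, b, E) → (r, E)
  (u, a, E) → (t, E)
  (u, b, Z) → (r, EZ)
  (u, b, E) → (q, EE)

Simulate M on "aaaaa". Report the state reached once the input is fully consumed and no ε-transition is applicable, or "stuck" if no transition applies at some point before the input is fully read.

(p, aaaaa, Z)
  read a, top Z: go to q, push EZ → (q, aaaa, EZ)
  read a, top E: go to p, push E → (p, aaa, EZ)
  read a, top E: go to p, push ε → (p, aa, Z)
  read a, top Z: go to q, push EZ → (q, a, EZ)
  read a, top E: go to p, push E → (p, ε, EZ)
All input consumed; M is in state p.

p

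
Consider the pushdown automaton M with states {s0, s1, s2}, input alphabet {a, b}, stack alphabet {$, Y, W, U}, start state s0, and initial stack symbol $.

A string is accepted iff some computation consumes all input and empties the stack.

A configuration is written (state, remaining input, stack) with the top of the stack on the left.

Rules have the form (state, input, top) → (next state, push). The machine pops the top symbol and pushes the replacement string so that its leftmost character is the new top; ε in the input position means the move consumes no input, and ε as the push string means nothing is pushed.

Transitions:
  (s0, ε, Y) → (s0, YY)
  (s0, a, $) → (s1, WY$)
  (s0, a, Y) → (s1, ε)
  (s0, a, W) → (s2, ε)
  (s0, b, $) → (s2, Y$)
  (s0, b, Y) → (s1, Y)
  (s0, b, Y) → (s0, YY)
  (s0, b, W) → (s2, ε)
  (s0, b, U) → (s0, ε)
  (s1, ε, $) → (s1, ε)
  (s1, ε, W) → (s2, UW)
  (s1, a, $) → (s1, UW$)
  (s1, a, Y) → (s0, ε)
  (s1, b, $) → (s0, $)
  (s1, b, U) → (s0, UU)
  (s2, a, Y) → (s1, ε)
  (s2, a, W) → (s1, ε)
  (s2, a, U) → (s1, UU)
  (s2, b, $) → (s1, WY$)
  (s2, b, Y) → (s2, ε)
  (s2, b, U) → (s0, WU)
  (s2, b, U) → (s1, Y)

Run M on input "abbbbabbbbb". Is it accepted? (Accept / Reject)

Reject

No computation consumes all input and empties the stack.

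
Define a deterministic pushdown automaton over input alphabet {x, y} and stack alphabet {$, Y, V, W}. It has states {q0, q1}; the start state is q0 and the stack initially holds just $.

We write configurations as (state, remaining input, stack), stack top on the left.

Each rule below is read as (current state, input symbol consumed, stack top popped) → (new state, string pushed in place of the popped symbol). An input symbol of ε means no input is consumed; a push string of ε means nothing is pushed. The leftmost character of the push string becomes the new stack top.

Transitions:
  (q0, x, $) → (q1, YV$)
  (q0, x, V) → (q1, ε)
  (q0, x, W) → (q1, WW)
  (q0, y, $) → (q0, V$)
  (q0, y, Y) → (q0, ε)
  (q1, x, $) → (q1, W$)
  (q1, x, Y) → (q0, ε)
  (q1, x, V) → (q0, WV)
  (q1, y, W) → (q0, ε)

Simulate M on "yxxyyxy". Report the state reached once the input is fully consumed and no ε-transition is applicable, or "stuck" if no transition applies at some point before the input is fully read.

stuck

(q0, yxxyyxy, $)
  read y, top $: go to q0, push V$ → (q0, xxyyxy, V$)
  read x, top V: go to q1, push ε → (q1, xyyxy, $)
  read x, top $: go to q1, push W$ → (q1, yyxy, W$)
  read y, top W: go to q0, push ε → (q0, yxy, $)
  read y, top $: go to q0, push V$ → (q0, xy, V$)
  read x, top V: go to q1, push ε → (q1, y, $)
No transition for (q1, y, top $); M blocks with input y remaining.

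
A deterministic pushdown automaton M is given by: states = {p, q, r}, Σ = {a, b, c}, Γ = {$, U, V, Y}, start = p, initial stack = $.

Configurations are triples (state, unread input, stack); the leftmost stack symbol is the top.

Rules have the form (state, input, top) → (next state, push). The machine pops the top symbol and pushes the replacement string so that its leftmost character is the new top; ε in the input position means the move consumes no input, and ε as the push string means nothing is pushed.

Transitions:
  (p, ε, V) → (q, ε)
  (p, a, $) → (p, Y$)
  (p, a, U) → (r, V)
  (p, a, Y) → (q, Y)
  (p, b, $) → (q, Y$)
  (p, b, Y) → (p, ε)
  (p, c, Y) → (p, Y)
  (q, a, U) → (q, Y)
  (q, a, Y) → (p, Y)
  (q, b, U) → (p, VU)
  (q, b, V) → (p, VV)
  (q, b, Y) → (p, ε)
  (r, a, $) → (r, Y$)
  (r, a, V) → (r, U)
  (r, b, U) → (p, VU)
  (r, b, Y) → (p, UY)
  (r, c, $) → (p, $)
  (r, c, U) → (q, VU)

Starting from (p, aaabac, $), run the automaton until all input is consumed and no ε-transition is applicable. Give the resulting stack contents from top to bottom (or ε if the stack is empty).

Y$

(p, aaabac, $) ⊢ (p, aabac, Y$) ⊢ (q, abac, Y$) ⊢ (p, bac, Y$) ⊢ (p, ac, $) ⊢ (p, c, Y$) ⊢ (p, ε, Y$)
All input consumed in state p with stack Y$.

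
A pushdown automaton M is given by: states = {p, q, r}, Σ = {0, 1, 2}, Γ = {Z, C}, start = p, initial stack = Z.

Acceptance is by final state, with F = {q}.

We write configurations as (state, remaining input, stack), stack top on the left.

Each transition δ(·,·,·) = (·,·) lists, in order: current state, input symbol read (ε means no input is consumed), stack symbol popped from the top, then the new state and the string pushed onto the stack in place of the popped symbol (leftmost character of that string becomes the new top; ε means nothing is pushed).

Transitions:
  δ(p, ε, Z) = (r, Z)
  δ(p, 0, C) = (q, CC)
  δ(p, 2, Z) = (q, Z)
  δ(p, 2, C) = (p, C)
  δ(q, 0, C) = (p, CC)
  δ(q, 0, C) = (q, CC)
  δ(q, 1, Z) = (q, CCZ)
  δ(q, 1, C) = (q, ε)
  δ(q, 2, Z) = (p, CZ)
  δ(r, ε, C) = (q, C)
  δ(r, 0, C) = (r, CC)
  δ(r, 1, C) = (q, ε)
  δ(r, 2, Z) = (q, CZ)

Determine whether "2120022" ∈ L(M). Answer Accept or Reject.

No computation consumes all input and reaches a final state.

Reject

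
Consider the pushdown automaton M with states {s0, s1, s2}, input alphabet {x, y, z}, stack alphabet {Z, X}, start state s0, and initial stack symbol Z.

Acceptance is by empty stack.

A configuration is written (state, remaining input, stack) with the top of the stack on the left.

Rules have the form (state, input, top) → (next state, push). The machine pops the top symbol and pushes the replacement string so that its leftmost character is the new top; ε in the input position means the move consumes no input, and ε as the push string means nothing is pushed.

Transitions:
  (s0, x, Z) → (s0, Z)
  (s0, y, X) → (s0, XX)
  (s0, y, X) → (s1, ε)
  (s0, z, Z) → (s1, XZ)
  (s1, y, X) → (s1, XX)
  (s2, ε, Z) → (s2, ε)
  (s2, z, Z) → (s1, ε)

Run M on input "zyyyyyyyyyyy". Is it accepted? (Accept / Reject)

No computation consumes all input and empties the stack.

Reject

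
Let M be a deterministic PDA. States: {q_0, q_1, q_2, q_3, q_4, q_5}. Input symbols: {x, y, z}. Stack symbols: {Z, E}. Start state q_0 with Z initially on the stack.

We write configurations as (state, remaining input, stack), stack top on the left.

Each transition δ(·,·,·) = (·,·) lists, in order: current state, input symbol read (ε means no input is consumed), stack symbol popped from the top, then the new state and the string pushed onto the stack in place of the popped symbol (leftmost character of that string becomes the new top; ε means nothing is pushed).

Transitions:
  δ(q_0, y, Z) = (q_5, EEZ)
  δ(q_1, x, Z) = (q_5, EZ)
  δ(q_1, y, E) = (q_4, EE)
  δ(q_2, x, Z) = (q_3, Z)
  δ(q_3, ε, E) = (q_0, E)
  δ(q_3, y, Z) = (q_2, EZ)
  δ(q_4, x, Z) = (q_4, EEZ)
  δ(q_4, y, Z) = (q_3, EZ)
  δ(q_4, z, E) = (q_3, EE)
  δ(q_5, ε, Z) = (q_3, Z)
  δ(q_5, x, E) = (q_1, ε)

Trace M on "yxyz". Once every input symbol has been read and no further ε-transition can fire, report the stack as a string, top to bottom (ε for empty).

(q_0, yxyz, Z) ⊢ (q_5, xyz, EEZ) ⊢ (q_1, yz, EZ) ⊢ (q_4, z, EEZ) ⊢ (q_3, ε, EEEZ) ⊢ (q_0, ε, EEEZ)
All input consumed in state q_0 with stack EEEZ.

EEEZ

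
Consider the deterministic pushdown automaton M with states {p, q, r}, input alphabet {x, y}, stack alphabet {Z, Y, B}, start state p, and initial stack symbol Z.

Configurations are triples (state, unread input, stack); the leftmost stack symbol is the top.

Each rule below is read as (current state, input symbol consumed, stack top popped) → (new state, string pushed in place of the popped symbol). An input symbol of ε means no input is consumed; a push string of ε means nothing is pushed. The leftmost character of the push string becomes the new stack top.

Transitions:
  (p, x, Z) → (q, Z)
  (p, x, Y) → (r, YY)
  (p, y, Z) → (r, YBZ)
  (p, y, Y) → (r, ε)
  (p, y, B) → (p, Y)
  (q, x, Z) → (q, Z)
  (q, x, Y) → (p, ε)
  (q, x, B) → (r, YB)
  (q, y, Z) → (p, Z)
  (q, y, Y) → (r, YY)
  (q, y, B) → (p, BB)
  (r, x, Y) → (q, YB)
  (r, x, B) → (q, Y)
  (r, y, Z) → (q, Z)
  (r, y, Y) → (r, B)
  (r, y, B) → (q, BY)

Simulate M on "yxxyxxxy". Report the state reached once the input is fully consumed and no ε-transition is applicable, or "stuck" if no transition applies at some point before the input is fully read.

p

(p, yxxyxxxy, Z)
  read y, top Z: go to r, push YBZ → (r, xxyxxxy, YBZ)
  read x, top Y: go to q, push YB → (q, xyxxxy, YBBZ)
  read x, top Y: go to p, push ε → (p, yxxxy, BBZ)
  read y, top B: go to p, push Y → (p, xxxy, YBZ)
  read x, top Y: go to r, push YY → (r, xxy, YYBZ)
  read x, top Y: go to q, push YB → (q, xy, YBYBZ)
  read x, top Y: go to p, push ε → (p, y, BYBZ)
  read y, top B: go to p, push Y → (p, ε, YYBZ)
All input consumed; M is in state p.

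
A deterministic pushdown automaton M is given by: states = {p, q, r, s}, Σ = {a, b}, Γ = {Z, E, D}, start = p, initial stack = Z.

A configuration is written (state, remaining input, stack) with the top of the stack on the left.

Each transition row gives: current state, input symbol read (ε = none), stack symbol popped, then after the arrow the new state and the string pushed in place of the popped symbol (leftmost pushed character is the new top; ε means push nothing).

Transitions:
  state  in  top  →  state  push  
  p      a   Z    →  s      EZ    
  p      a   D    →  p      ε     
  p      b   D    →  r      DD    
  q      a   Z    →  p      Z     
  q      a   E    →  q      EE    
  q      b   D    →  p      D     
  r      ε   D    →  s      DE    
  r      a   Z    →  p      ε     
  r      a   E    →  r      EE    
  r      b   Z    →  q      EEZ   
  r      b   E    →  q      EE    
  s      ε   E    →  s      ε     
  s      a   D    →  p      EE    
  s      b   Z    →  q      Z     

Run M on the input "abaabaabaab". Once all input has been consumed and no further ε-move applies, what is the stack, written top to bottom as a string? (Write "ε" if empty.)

Z

(p, abaabaabaab, Z)
  read a, top Z: go to s, push EZ → (s, baabaabaab, EZ)
  ε-move, top E: go to s, push ε → (s, baabaabaab, Z)
  read b, top Z: go to q, push Z → (q, aabaabaab, Z)
  read a, top Z: go to p, push Z → (p, abaabaab, Z)
  read a, top Z: go to s, push EZ → (s, baabaab, EZ)
  ε-move, top E: go to s, push ε → (s, baabaab, Z)
  read b, top Z: go to q, push Z → (q, aabaab, Z)
  read a, top Z: go to p, push Z → (p, abaab, Z)
  read a, top Z: go to s, push EZ → (s, baab, EZ)
  ε-move, top E: go to s, push ε → (s, baab, Z)
  read b, top Z: go to q, push Z → (q, aab, Z)
  read a, top Z: go to p, push Z → (p, ab, Z)
  read a, top Z: go to s, push EZ → (s, b, EZ)
  ε-move, top E: go to s, push ε → (s, b, Z)
  read b, top Z: go to q, push Z → (q, ε, Z)
All input consumed in state q with stack Z.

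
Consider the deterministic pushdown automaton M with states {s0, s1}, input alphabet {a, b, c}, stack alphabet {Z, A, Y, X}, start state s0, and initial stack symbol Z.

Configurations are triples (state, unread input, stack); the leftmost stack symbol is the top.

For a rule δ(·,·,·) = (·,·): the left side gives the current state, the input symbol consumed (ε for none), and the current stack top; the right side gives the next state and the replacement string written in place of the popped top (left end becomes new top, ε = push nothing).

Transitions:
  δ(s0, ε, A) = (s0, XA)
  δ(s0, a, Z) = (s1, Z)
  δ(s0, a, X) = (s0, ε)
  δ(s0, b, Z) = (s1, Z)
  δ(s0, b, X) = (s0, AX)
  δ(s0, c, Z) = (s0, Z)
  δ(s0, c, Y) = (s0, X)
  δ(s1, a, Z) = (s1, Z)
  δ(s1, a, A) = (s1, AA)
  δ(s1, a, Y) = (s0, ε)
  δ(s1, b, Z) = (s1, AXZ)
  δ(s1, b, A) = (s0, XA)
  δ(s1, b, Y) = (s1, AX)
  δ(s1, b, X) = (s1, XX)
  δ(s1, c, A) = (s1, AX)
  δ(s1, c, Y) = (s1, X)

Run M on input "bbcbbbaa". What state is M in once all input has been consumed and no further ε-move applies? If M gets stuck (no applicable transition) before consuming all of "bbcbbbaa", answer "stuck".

s0

(s0, bbcbbbaa, Z) ⊢ (s1, bcbbbaa, Z) ⊢ (s1, cbbbaa, AXZ) ⊢ (s1, bbbaa, AXXZ) ⊢ (s0, bbaa, XAXXZ) ⊢ (s0, baa, AXAXXZ) ⊢ (s0, baa, XAXAXXZ) ⊢ (s0, aa, AXAXAXXZ) ⊢ (s0, aa, XAXAXAXXZ) ⊢ (s0, a, AXAXAXXZ) ⊢ (s0, a, XAXAXAXXZ) ⊢ (s0, ε, AXAXAXXZ) ⊢ (s0, ε, XAXAXAXXZ)
All input consumed; M is in state s0.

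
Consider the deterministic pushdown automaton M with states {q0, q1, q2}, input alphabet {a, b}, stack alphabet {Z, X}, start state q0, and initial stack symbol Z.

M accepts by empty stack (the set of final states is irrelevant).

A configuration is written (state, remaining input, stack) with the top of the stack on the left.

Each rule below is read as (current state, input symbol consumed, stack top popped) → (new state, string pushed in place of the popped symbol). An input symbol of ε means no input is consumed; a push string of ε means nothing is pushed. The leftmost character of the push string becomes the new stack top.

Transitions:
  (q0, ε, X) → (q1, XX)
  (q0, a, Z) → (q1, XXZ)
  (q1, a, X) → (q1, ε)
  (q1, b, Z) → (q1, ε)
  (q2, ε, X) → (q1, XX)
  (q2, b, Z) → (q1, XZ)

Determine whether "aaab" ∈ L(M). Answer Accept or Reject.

(q0, aaab, Z)
  read a, top Z: go to q1, push XXZ → (q1, aab, XXZ)
  read a, top X: go to q1, push ε → (q1, ab, XZ)
  read a, top X: go to q1, push ε → (q1, b, Z)
  read b, top Z: go to q1, push ε → (q1, ε, ε)
All input consumed and the stack is empty.

Accept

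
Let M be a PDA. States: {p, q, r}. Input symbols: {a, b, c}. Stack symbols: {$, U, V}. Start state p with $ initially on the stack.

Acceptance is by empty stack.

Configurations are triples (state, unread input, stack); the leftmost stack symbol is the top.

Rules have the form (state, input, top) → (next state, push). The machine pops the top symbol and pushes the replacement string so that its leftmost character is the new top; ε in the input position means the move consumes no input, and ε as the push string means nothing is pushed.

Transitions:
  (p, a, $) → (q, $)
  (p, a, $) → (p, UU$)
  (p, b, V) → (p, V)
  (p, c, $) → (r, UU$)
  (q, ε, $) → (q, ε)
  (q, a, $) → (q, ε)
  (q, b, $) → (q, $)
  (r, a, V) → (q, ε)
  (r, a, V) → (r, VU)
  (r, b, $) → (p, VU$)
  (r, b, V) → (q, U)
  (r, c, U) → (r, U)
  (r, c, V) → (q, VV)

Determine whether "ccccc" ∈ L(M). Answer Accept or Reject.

Reject

No computation consumes all input and empties the stack.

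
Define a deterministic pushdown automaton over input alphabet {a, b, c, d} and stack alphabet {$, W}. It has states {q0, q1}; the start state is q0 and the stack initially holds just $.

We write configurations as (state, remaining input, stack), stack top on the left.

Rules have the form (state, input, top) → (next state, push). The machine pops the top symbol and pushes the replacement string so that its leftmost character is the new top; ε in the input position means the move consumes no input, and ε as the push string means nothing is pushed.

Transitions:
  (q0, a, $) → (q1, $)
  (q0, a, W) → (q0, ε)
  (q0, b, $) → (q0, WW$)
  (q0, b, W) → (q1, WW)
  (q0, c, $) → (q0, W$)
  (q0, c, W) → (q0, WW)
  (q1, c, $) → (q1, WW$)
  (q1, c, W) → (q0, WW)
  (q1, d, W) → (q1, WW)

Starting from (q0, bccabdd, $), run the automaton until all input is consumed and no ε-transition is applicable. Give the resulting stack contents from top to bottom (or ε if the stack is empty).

WWWWWW$

(q0, bccabdd, $)
  read b, top $: go to q0, push WW$ → (q0, ccabdd, WW$)
  read c, top W: go to q0, push WW → (q0, cabdd, WWW$)
  read c, top W: go to q0, push WW → (q0, abdd, WWWW$)
  read a, top W: go to q0, push ε → (q0, bdd, WWW$)
  read b, top W: go to q1, push WW → (q1, dd, WWWW$)
  read d, top W: go to q1, push WW → (q1, d, WWWWW$)
  read d, top W: go to q1, push WW → (q1, ε, WWWWWW$)
All input consumed in state q1 with stack WWWWWW$.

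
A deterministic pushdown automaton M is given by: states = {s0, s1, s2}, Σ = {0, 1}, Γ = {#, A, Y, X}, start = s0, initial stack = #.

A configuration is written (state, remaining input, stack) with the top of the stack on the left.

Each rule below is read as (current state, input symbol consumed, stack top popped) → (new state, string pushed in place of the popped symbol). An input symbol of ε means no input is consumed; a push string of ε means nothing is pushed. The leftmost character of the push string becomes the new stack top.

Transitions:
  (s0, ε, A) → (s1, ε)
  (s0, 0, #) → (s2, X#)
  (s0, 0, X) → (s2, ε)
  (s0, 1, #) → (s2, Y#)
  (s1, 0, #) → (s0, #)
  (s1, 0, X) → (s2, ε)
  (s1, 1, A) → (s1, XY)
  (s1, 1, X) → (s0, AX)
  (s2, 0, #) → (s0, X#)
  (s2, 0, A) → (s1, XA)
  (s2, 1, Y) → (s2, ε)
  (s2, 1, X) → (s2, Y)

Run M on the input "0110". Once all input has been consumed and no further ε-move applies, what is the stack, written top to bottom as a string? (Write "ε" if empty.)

(s0, 0110, #)
  read 0, top #: go to s2, push X# → (s2, 110, X#)
  read 1, top X: go to s2, push Y → (s2, 10, Y#)
  read 1, top Y: go to s2, push ε → (s2, 0, #)
  read 0, top #: go to s0, push X# → (s0, ε, X#)
All input consumed in state s0 with stack X#.

X#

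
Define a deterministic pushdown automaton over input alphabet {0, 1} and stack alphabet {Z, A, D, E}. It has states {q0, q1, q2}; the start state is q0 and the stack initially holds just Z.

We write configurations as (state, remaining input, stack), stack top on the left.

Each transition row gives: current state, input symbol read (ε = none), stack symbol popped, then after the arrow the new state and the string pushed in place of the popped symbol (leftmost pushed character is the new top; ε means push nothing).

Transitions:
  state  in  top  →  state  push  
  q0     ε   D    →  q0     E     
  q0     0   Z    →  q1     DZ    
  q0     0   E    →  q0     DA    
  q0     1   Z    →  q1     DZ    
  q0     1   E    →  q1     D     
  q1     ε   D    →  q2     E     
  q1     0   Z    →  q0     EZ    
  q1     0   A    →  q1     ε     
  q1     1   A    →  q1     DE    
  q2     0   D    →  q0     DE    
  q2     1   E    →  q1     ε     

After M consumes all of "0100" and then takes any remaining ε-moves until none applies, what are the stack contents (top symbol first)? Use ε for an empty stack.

(q0, 0100, Z)
  read 0, top Z: go to q1, push DZ → (q1, 100, DZ)
  ε-move, top D: go to q2, push E → (q2, 100, EZ)
  read 1, top E: go to q1, push ε → (q1, 00, Z)
  read 0, top Z: go to q0, push EZ → (q0, 0, EZ)
  read 0, top E: go to q0, push DA → (q0, ε, DAZ)
  ε-move, top D: go to q0, push E → (q0, ε, EAZ)
All input consumed in state q0 with stack EAZ.

EAZ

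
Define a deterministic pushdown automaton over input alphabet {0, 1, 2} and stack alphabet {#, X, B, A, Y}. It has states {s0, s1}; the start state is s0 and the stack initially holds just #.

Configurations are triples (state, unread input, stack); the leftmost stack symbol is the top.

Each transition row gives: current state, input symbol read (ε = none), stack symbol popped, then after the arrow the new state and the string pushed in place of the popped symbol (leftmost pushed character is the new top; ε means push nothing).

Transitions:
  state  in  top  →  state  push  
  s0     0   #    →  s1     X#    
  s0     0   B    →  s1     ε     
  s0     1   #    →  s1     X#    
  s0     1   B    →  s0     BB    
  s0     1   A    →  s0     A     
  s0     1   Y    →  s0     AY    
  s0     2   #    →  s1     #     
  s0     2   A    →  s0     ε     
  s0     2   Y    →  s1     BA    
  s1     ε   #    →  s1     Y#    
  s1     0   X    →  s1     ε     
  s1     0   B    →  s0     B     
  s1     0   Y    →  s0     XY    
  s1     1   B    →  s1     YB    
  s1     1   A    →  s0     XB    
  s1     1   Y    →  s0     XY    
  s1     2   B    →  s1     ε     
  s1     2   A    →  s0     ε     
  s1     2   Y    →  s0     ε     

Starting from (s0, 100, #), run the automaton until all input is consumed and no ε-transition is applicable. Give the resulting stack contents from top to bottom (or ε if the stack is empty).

(s0, 100, #)
  read 1, top #: go to s1, push X# → (s1, 00, X#)
  read 0, top X: go to s1, push ε → (s1, 0, #)
  ε-move, top #: go to s1, push Y# → (s1, 0, Y#)
  read 0, top Y: go to s0, push XY → (s0, ε, XY#)
All input consumed in state s0 with stack XY#.

XY#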